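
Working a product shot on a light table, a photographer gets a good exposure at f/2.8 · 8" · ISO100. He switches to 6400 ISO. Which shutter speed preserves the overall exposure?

ISO: 100 → 200 → 400 → 800 → 1600 → 3200 → 6400 — 6 stops higher (brighter).
Need 6 stops darker from the shutter speed: 8 → 4 → 2 → 1 → 1/2 → 1/4 → 1/8.

1/8s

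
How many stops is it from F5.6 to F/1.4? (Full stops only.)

f/5.6 → f/4 → f/2.8 → f/2 → f/1.4 — count the steps: 4 stops.

4 stops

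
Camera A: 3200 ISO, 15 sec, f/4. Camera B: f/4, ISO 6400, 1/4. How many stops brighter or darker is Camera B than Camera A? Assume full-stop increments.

5 stops darker

Aperture: unchanged.
Shutter speed: 15 → 8 → 4 → 2 → 1 → 1/2 → 1/4 — 6 stops faster (darker).
ISO: 3200 → 6400 — 1 stop higher (brighter).
Net: −6 +1 = −5 stops.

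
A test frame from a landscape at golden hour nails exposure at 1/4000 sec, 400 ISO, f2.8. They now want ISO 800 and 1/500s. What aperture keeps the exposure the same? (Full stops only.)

ISO: 400 → 800 — 1 stop higher (brighter).
Shutter speed: 1/4000 → 1/2000 → 1/1000 → 1/500 — 3 stops longer (brighter).
Net change so far: 4 stops brighter. Offset with the aperture: f/2.8 → f/4 → f/5.6 → f/8 → f/11.

f/11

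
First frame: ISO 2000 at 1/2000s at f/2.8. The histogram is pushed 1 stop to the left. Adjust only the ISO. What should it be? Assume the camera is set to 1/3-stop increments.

Underexposed by 1 stop → need 1 stop brighter.
ISO: 2000 → 2500 → 3200 → 4000.

ISO 4000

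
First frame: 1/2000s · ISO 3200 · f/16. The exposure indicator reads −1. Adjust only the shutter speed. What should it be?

1/1000s

Underexposed by 1 stop → need 1 stop brighter.
Shutter speed: 1/2000 → 1/1000.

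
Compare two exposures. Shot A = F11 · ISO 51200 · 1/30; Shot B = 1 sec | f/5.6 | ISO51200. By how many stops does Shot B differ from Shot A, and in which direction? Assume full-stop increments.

7 stops brighter

Aperture: f/11 → f/8 → f/5.6 — 2 stops wider (brighter).
Shutter speed: 1/30 → 1/15 → 1/8 → 1/4 → 1/2 → 1 — 5 stops longer (brighter).
ISO: unchanged.
Net: +2 +5 = +7 stops.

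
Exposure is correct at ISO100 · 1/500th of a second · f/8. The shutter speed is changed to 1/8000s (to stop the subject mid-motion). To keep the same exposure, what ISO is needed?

ISO 1600

Shutter speed: 1/500 → 1/1000 → 1/2000 → 1/4000 → 1/8000 — 4 stops faster (darker).
Need 4 stops brighter from the ISO: 100 → 200 → 400 → 800 → 1600.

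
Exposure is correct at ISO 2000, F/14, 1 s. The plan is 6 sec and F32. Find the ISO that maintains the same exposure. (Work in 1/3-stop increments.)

Shutter speed: 1 → 1.3 → 1.6 → 2 → 2.5 → 3.2 → 4 → 5 → 6 — 2 2/3 stops slower (brighter).
Aperture: f/14 → f/16 → f/18 → f/20 → f/22 → f/25 → f/29 → f/32 — 2 1/3 stops smaller aperture (darker).
Net change so far: 1/3 stop brighter. Offset with the ISO: 2000 → 1600.

ISO 1600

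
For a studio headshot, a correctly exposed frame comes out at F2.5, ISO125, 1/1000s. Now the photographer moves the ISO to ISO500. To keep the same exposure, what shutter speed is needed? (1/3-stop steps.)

1/4000s

ISO: 125 → 160 → 200 → 250 → 320 → 400 → 500 — 2 stops raised (brighter).
Need 2 stops darker from the shutter speed: 1/1000 → 1/1250 → 1/1600 → 1/2000 → 1/2500 → 1/3200 → 1/4000.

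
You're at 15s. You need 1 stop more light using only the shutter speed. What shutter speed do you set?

Shutter speed: 15 → 30 — 1 stop slower (brighter).

30 s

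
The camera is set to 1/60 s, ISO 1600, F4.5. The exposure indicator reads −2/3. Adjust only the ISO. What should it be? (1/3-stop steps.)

ISO 2500

Underexposed by 2/3 stop → need 2/3 stop brighter.
ISO: 1600 → 2000 → 2500.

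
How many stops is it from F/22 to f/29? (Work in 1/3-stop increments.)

2/3 stop

f/22 → f/25 → f/29 — count the steps: 2 third-stops = 2/3 stop.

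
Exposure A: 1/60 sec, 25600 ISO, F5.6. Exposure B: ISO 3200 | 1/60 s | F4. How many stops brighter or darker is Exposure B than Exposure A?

Aperture: f/5.6 → f/4 — 1 stop larger aperture (brighter).
Shutter speed: unchanged.
ISO: 25600 → 12800 → 6400 → 3200 — 3 stops lower (darker).
Net: +1 −3 = −2 stops.

2 stops darker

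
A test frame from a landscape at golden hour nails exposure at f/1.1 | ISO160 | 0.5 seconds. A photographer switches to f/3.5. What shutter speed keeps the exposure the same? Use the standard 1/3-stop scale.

5 s

Aperture: f/1.1 → f/1.2 → f/1.4 → f/1.6 → f/1.8 → f/2 → f/2.2 → f/2.5 → f/2.8 → f/3.2 → f/3.5 — 3 1/3 stops narrower (darker).
Need 3 1/3 stops brighter from the shutter speed: 0.5 → 0.6 → 0.8 → 1 → 1.3 → 1.6 → 2 → 2.5 → 3.2 → 4 → 5.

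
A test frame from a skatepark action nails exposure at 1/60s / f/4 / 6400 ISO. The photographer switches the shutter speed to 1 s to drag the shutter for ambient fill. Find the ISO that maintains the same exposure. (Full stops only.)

Shutter speed: 1/60 → 1/30 → 1/15 → 1/8 → 1/4 → 1/2 → 1 — 6 stops slower (brighter).
Need 6 stops darker from the ISO: 6400 → 3200 → 1600 → 800 → 400 → 200 → 100.

ISO 100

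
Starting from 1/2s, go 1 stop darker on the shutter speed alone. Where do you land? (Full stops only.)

Shutter speed: 1/2 → 1/4 — 1 stop shorter (darker).

1/4s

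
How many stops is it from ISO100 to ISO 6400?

6 stops

100 → 200 → 400 → 800 → 1600 → 3200 → 6400 — count the steps: 6 stops.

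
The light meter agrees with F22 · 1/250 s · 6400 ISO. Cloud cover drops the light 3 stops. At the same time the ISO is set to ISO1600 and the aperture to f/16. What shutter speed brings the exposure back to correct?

Scene light: 3 stops darker.
ISO: 6400 → 3200 → 1600 — 2 stops lower (darker).
Aperture: f/22 → f/16 — 1 stop larger aperture (brighter).
Net so far: 4 stops darker. Shutter speed: 1/250 → 1/125 → 1/60 → 1/30 → 1/15.

1/15s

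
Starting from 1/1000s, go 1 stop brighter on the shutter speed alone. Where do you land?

Shutter speed: 1/1000 → 1/500 — 1 stop longer (brighter).

1/500s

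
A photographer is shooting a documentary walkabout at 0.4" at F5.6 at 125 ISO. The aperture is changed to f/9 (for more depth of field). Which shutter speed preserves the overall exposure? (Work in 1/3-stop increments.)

1 s

Aperture: f/5.6 → f/6.3 → f/7.1 → f/8 → f/9 — 1 1/3 stops stopped down (darker).
Need 1 1/3 stops brighter from the shutter speed: 0.4 → 0.5 → 0.6 → 0.8 → 1.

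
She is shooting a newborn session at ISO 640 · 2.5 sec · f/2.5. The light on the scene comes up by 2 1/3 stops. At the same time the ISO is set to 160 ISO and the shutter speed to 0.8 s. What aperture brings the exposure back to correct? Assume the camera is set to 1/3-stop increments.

f/1.6

Scene light: 2 1/3 stops brighter.
ISO: 640 → 500 → 400 → 320 → 250 → 200 → 160 — 2 stops lower (darker).
Shutter speed: 2.5 → 2 → 1.6 → 1.3 → 1 → 0.8 — 1 2/3 stops shorter (darker).
Net so far: 1 1/3 stops darker. Aperture: f/2.5 → f/2.2 → f/2 → f/1.8 → f/1.6.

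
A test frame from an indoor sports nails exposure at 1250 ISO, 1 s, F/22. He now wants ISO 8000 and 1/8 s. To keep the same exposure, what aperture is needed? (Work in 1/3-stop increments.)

f/20

ISO: 1250 → 1600 → 2000 → 2500 → 3200 → 4000 → 5000 → 6400 → 8000 — 2 2/3 stops higher (brighter).
Shutter speed: 1 → 0.8 → 0.6 → 0.5 → 0.4 → 0.3 → 1/4 → 1/5 → 1/6 → 1/8 — 3 stops shorter (darker).
Net change so far: 1/3 stop darker. Offset with the aperture: f/22 → f/20.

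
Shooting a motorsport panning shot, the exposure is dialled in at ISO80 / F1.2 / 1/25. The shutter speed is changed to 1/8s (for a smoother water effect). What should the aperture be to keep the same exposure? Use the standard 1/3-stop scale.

f/2.2

Shutter speed: 1/25 → 1/20 → 1/15 → 1/13 → 1/10 → 1/8 — 1 2/3 stops slower (brighter).
Need 1 2/3 stops darker from the aperture: f/1.2 → f/1.4 → f/1.6 → f/1.8 → f/2 → f/2.2.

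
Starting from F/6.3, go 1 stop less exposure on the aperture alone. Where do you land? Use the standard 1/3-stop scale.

f/9

Aperture: f/6.3 → f/7.1 → f/8 → f/9 — 1 stop narrower (darker).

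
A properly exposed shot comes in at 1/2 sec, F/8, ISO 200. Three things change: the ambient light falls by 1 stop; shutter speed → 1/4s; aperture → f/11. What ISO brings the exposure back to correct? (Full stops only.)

ISO 1600

Scene light: 1 stop darker.
Shutter speed: 1/2 → 1/4 — 1 stop shorter (darker).
Aperture: f/8 → f/11 — 1 stop narrower (darker).
Net so far: 3 stops darker. ISO: 200 → 400 → 800 → 1600.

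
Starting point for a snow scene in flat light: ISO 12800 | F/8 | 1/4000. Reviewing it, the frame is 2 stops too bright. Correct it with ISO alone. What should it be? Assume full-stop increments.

Overexposed by 2 stops → need 2 stops darker.
ISO: 12800 → 6400 → 3200.

ISO 3200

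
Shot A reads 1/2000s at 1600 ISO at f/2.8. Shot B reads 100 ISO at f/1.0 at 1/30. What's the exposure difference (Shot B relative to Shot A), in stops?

5 stops brighter

Aperture: f/2.8 → f/2 → f/1.4 → f/1.0 — 3 stops larger aperture (brighter).
Shutter speed: 1/2000 → 1/1000 → 1/500 → 1/250 → 1/125 → 1/60 → 1/30 — 6 stops slower (brighter).
ISO: 1600 → 800 → 400 → 200 → 100 — 4 stops lower (darker).
Net: +3 +6 −4 = +5 stops.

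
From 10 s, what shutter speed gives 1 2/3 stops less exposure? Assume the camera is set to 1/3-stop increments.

Shutter speed: 10 → 8 → 6 → 5 → 4 → 3.2 — 1 2/3 stops faster (darker).

3.2 s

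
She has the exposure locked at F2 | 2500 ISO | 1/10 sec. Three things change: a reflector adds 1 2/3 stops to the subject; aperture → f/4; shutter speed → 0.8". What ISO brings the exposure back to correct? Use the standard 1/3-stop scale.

ISO 400

Scene light: 1 2/3 stops brighter.
Aperture: f/2 → f/2.2 → f/2.5 → f/2.8 → f/3.2 → f/3.5 → f/4 — 2 stops stopped down (darker).
Shutter speed: 1/10 → 1/8 → 1/6 → 1/5 → 1/4 → 0.3 → 0.4 → 0.5 → 0.6 → 0.8 — 3 stops longer (brighter).
Net so far: 2 2/3 stops brighter. ISO: 2500 → 2000 → 1600 → 1250 → 1000 → 800 → 640 → 500 → 400.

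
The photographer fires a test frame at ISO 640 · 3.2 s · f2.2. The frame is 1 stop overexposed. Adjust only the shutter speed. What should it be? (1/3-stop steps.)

1.6 s

Overexposed by 1 stop → need 1 stop darker.
Shutter speed: 3.2 → 2.5 → 2 → 1.6.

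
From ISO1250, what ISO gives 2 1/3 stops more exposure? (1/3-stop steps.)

ISO 6400

ISO: 1250 → 1600 → 2000 → 2500 → 3200 → 4000 → 5000 → 6400 — 2 1/3 stops higher (brighter).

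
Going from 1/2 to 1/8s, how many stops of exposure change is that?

1/2 → 1/4 → 1/8 — count the steps: 2 stops.

2 stops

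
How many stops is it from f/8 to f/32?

4 stops

f/8 → f/11 → f/16 → f/22 → f/32 — count the steps: 4 stops.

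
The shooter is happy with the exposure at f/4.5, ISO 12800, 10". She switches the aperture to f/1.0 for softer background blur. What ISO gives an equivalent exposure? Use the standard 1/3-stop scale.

ISO 640

Aperture: f/4.5 → f/4 → f/3.5 → f/3.2 → f/2.8 → f/2.5 → f/2.2 → f/2 → f/1.8 → f/1.6 → f/1.4 → f/1.2 → f/1.1 → f/1.0 — 4 1/3 stops opened up (brighter).
Need 4 1/3 stops darker from the ISO: 12800 → 10000 → 8000 → 6400 → 5000 → 4000 → 3200 → 2500 → 2000 → 1600 → 1250 → 1000 → 800 → 640.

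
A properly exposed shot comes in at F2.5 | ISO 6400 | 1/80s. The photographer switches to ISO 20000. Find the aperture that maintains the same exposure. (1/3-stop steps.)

f/4.5

ISO: 6400 → 8000 → 10000 → 12800 → 16000 → 20000 — 1 2/3 stops higher (brighter).
Need 1 2/3 stops darker from the aperture: f/2.5 → f/2.8 → f/3.2 → f/3.5 → f/4 → f/4.5.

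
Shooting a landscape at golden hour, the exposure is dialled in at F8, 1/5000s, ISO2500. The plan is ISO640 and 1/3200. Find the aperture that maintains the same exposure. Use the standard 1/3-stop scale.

ISO: 2500 → 2000 → 1600 → 1250 → 1000 → 800 → 640 — 2 stops lower (darker).
Shutter speed: 1/5000 → 1/4000 → 1/3200 — 2/3 stop longer (brighter).
Net change so far: 1 1/3 stops darker. Offset with the aperture: f/8 → f/7.1 → f/6.3 → f/5.6 → f/5.

f/5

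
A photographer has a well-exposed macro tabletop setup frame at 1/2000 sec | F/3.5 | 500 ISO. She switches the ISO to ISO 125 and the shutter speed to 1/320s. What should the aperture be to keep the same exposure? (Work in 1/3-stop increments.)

ISO: 500 → 400 → 320 → 250 → 200 → 160 → 125 — 2 stops dropped (darker).
Shutter speed: 1/2000 → 1/1600 → 1/1250 → 1/1000 → 1/800 → 1/640 → 1/500 → 1/400 → 1/320 — 2 2/3 stops longer (brighter).
Net change so far: 2/3 stop brighter. Offset with the aperture: f/3.5 → f/4 → f/4.5.

f/4.5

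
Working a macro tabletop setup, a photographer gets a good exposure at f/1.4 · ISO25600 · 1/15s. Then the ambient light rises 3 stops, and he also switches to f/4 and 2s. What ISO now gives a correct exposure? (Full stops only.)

Scene light: 3 stops brighter.
Aperture: f/1.4 → f/2 → f/2.8 → f/4 — 3 stops narrower (darker).
Shutter speed: 1/15 → 1/8 → 1/4 → 1/2 → 1 → 2 — 5 stops longer (brighter).
Net so far: 5 stops brighter. ISO: 25600 → 12800 → 6400 → 3200 → 1600 → 800.

ISO 800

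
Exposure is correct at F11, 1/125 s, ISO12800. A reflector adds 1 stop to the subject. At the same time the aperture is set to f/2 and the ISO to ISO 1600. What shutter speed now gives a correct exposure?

1/1000s

Scene light: 1 stop brighter.
Aperture: f/11 → f/8 → f/5.6 → f/4 → f/2.8 → f/2 — 5 stops wider (brighter).
ISO: 12800 → 6400 → 3200 → 1600 — 3 stops lower (darker).
Net so far: 3 stops brighter. Shutter speed: 1/125 → 1/250 → 1/500 → 1/1000.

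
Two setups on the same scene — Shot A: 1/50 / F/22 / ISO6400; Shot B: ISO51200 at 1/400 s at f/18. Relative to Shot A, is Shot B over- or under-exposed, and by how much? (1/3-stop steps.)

Aperture: f/22 → f/20 → f/18 — 2/3 stop wider (brighter).
Shutter speed: 1/50 → 1/60 → 1/80 → 1/100 → 1/125 → 1/160 → 1/200 → 1/250 → 1/320 → 1/400 — 3 stops shorter (darker).
ISO: 6400 → 8000 → 10000 → 12800 → 16000 → 20000 → 25600 → 32000 → 40000 → 51200 — 3 stops raised (brighter).
Net: +2/3 −3 +3 = +2/3 stops.

2/3 stop brighter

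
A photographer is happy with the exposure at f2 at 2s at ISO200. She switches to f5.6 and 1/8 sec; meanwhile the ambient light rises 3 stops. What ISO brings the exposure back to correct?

ISO 3200

Scene light: 3 stops brighter.
Aperture: f/2 → f/2.8 → f/4 → f/5.6 — 3 stops narrower (darker).
Shutter speed: 2 → 1 → 1/2 → 1/4 → 1/8 — 4 stops shorter (darker).
Net so far: 4 stops darker. ISO: 200 → 400 → 800 → 1600 → 3200.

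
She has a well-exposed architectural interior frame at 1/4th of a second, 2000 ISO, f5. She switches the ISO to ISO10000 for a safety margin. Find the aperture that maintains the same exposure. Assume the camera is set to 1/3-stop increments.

f/11

ISO: 2000 → 2500 → 3200 → 4000 → 5000 → 6400 → 8000 → 10000 — 2 1/3 stops raised (brighter).
Need 2 1/3 stops darker from the aperture: f/5 → f/5.6 → f/6.3 → f/7.1 → f/8 → f/9 → f/10 → f/11.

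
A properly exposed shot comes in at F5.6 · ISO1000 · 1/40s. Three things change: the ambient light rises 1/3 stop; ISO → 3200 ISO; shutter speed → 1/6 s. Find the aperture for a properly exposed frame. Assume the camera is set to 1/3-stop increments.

Scene light: 1/3 stop brighter.
ISO: 1000 → 1250 → 1600 → 2000 → 2500 → 3200 — 1 2/3 stops higher (brighter).
Shutter speed: 1/40 → 1/30 → 1/25 → 1/20 → 1/15 → 1/13 → 1/10 → 1/8 → 1/6 — 2 2/3 stops longer (brighter).
Net so far: 4 2/3 stops brighter. Aperture: f/5.6 → f/6.3 → f/7.1 → f/8 → f/9 → f/10 → f/11 → f/13 → f/14 → f/16 → f/18 → f/20 → f/22 → f/25 → f/29.

f/29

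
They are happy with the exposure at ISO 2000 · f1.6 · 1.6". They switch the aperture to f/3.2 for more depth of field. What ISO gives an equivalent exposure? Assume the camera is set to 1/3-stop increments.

Aperture: f/1.6 → f/1.8 → f/2 → f/2.2 → f/2.5 → f/2.8 → f/3.2 — 2 stops stopped down (darker).
Need 2 stops brighter from the ISO: 2000 → 2500 → 3200 → 4000 → 5000 → 6400 → 8000.

ISO 8000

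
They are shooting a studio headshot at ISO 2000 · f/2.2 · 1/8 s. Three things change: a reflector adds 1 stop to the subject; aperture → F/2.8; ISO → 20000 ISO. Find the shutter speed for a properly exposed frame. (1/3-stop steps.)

1/100s

Scene light: 1 stop brighter.
Aperture: f/2.2 → f/2.5 → f/2.8 — 2/3 stop narrower (darker).
ISO: 2000 → 2500 → 3200 → 4000 → 5000 → 6400 → 8000 → 10000 → 12800 → 16000 → 20000 — 3 1/3 stops higher (brighter).
Net so far: 3 2/3 stops brighter. Shutter speed: 1/8 → 1/10 → 1/13 → 1/15 → 1/20 → 1/25 → 1/30 → 1/40 → 1/50 → 1/60 → 1/80 → 1/100.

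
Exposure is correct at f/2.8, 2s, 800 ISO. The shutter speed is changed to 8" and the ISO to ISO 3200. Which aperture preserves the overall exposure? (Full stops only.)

Shutter speed: 2 → 4 → 8 — 2 stops slower (brighter).
ISO: 800 → 1600 → 3200 — 2 stops higher (brighter).
Net change so far: 4 stops brighter. Offset with the aperture: f/2.8 → f/4 → f/5.6 → f/8 → f/11.

f/11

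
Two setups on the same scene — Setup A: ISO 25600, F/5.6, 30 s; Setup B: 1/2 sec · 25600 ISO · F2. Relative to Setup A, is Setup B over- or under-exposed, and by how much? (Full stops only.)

Aperture: f/5.6 → f/4 → f/2.8 → f/2 — 3 stops wider (brighter).
Shutter speed: 30 → 15 → 8 → 4 → 2 → 1 → 1/2 — 6 stops shorter (darker).
ISO: unchanged.
Net: +3 −6 = −3 stops.

3 stops darker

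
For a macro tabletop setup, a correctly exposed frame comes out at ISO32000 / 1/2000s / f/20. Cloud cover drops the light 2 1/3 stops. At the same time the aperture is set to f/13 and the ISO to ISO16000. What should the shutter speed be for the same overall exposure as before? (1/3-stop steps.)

Scene light: 2 1/3 stops darker.
Aperture: f/20 → f/18 → f/16 → f/14 → f/13 — 1 1/3 stops larger aperture (brighter).
ISO: 32000 → 25600 → 20000 → 16000 — 1 stop dropped (darker).
Net so far: 2 stops darker. Shutter speed: 1/2000 → 1/1600 → 1/1250 → 1/1000 → 1/800 → 1/640 → 1/500.

1/500s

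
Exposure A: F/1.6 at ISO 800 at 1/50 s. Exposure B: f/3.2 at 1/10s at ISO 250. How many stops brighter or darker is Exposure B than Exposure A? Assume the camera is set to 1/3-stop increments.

Aperture: f/1.6 → f/1.8 → f/2 → f/2.2 → f/2.5 → f/2.8 → f/3.2 — 2 stops stopped down (darker).
Shutter speed: 1/50 → 1/40 → 1/30 → 1/25 → 1/20 → 1/15 → 1/13 → 1/10 — 2 1/3 stops longer (brighter).
ISO: 800 → 640 → 500 → 400 → 320 → 250 — 1 2/3 stops dropped (darker).
Net: −2 +2 1/3 −1 2/3 = −1 1/3 stops.

1 1/3 stops darker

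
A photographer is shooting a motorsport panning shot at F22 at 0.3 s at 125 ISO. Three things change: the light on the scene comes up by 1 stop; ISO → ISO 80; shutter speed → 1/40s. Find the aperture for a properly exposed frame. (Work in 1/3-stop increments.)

Scene light: 1 stop brighter.
ISO: 125 → 100 → 80 — 2/3 stop lower (darker).
Shutter speed: 0.3 → 1/4 → 1/5 → 1/6 → 1/8 → 1/10 → 1/13 → 1/15 → 1/20 → 1/25 → 1/30 → 1/40 — 3 2/3 stops faster (darker).
Net so far: 3 1/3 stops darker. Aperture: f/22 → f/20 → f/18 → f/16 → f/14 → f/13 → f/11 → f/10 → f/9 → f/8 → f/7.1.

f/7.1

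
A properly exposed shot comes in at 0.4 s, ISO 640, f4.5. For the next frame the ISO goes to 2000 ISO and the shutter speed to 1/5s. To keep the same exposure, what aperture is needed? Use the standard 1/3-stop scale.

f/5.6

ISO: 640 → 800 → 1000 → 1250 → 1600 → 2000 — 1 2/3 stops raised (brighter).
Shutter speed: 0.4 → 0.3 → 1/4 → 1/5 — 1 stop shorter (darker).
Net change so far: 2/3 stop brighter. Offset with the aperture: f/4.5 → f/5 → f/5.6.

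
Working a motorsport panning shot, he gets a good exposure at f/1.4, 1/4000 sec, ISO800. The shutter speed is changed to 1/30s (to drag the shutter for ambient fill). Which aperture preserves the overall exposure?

Shutter speed: 1/4000 → 1/2000 → 1/1000 → 1/500 → 1/250 → 1/125 → 1/60 → 1/30 — 7 stops longer (brighter).
Need 7 stops darker from the aperture: f/1.4 → f/2 → f/2.8 → f/4 → f/5.6 → f/8 → f/11 → f/16.

f/16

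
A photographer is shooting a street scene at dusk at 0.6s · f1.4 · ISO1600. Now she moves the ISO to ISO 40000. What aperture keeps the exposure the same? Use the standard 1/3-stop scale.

f/7.1

ISO: 1600 → 2000 → 2500 → 3200 → 4000 → 5000 → 6400 → 8000 → 10000 → 12800 → 16000 → 20000 → 25600 → 32000 → 40000 — 4 2/3 stops higher (brighter).
Need 4 2/3 stops darker from the aperture: f/1.4 → f/1.6 → f/1.8 → f/2 → f/2.2 → f/2.5 → f/2.8 → f/3.2 → f/3.5 → f/4 → f/4.5 → f/5 → f/5.6 → f/6.3 → f/7.1.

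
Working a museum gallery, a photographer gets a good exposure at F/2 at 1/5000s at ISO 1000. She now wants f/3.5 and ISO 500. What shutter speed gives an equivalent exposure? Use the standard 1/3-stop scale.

1/800s

Aperture: f/2 → f/2.2 → f/2.5 → f/2.8 → f/3.2 → f/3.5 — 1 2/3 stops smaller aperture (darker).
ISO: 1000 → 800 → 640 → 500 — 1 stop dropped (darker).
Net change so far: 2 2/3 stops darker. Offset with the shutter speed: 1/5000 → 1/4000 → 1/3200 → 1/2500 → 1/2000 → 1/1600 → 1/1250 → 1/1000 → 1/800.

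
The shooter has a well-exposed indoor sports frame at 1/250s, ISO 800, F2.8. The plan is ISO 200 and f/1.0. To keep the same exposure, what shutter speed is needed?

1/500s

ISO: 800 → 400 → 200 — 2 stops lower (darker).
Aperture: f/2.8 → f/2 → f/1.4 → f/1.0 — 3 stops opened up (brighter).
Net change so far: 1 stop brighter. Offset with the shutter speed: 1/250 → 1/500.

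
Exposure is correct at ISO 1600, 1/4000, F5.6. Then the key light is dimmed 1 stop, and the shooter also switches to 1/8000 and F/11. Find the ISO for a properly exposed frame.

ISO 25600

Scene light: 1 stop darker.
Shutter speed: 1/4000 → 1/8000 — 1 stop shorter (darker).
Aperture: f/5.6 → f/8 → f/11 — 2 stops narrower (darker).
Net so far: 4 stops darker. ISO: 1600 → 3200 → 6400 → 12800 → 25600.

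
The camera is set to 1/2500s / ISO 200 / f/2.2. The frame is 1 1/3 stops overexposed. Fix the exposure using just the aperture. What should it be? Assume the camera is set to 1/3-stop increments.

f/3.5

Overexposed by 1 1/3 stops → need 1 1/3 stops darker.
Aperture: f/2.2 → f/2.5 → f/2.8 → f/3.2 → f/3.5.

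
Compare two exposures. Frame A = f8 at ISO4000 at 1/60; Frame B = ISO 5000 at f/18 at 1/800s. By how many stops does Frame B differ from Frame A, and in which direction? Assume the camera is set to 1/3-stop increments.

Aperture: f/8 → f/9 → f/10 → f/11 → f/13 → f/14 → f/16 → f/18 — 2 1/3 stops narrower (darker).
Shutter speed: 1/60 → 1/80 → 1/100 → 1/125 → 1/160 → 1/200 → 1/250 → 1/320 → 1/400 → 1/500 → 1/640 → 1/800 — 3 2/3 stops faster (darker).
ISO: 4000 → 5000 — 1/3 stop raised (brighter).
Net: −2 1/3 −3 2/3 +1/3 = −5 2/3 stops.

5 2/3 stops darker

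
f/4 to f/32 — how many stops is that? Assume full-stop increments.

f/4 → f/5.6 → f/8 → f/11 → f/16 → f/22 → f/32 — count the steps: 6 stops.

6 stops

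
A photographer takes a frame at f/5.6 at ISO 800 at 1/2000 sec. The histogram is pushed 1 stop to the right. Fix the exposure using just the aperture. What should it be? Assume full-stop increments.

f/8

Overexposed by 1 stop → need 1 stop darker.
Aperture: f/5.6 → f/8.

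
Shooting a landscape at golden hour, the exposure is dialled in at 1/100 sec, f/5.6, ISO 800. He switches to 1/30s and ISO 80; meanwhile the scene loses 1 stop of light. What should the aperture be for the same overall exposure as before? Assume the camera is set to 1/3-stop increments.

f/2.2

Scene light: 1 stop darker.
Shutter speed: 1/100 → 1/80 → 1/60 → 1/50 → 1/40 → 1/30 — 1 2/3 stops longer (brighter).
ISO: 800 → 640 → 500 → 400 → 320 → 250 → 200 → 160 → 125 → 100 → 80 — 3 1/3 stops dropped (darker).
Net so far: 2 2/3 stops darker. Aperture: f/5.6 → f/5 → f/4.5 → f/4 → f/3.5 → f/3.2 → f/2.8 → f/2.5 → f/2.2.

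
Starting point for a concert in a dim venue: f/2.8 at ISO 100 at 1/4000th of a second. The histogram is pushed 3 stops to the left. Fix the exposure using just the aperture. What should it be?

Underexposed by 3 stops → need 3 stops brighter.
Aperture: f/2.8 → f/2 → f/1.4 → f/1.0.

f/1.0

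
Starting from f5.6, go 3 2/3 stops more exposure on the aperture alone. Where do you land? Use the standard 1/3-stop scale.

Aperture: f/5.6 → f/5 → f/4.5 → f/4 → f/3.5 → f/3.2 → f/2.8 → f/2.5 → f/2.2 → f/2 → f/1.8 → f/1.6 — 3 2/3 stops larger aperture (brighter).

f/1.6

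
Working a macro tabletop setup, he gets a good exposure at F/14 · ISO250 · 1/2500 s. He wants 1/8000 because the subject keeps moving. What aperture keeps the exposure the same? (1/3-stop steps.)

Shutter speed: 1/2500 → 1/3200 → 1/4000 → 1/5000 → 1/6400 → 1/8000 — 1 2/3 stops shorter (darker).
Need 1 2/3 stops brighter from the aperture: f/14 → f/13 → f/11 → f/10 → f/9 → f/8.

f/8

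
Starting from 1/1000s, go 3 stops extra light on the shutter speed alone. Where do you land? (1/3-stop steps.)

1/125s

Shutter speed: 1/1000 → 1/800 → 1/640 → 1/500 → 1/400 → 1/320 → 1/250 → 1/200 → 1/160 → 1/125 — 3 stops longer (brighter).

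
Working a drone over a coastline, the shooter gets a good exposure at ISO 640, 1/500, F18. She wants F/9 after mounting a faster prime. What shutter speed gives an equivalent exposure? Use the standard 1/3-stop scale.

Aperture: f/18 → f/16 → f/14 → f/13 → f/11 → f/10 → f/9 — 2 stops larger aperture (brighter).
Need 2 stops darker from the shutter speed: 1/500 → 1/640 → 1/800 → 1/1000 → 1/1250 → 1/1600 → 1/2000.

1/2000s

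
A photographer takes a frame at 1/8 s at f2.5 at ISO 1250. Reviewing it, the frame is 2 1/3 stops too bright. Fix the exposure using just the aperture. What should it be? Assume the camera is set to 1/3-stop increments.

f/5.6

Overexposed by 2 1/3 stops → need 2 1/3 stops darker.
Aperture: f/2.5 → f/2.8 → f/3.2 → f/3.5 → f/4 → f/4.5 → f/5 → f/5.6.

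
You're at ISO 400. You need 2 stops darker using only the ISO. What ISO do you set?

ISO 100

ISO: 400 → 200 → 100 — 2 stops lower (darker).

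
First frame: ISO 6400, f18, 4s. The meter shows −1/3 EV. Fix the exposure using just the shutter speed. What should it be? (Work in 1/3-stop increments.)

5 s

Underexposed by 1/3 stop → need 1/3 stop brighter.
Shutter speed: 4 → 5.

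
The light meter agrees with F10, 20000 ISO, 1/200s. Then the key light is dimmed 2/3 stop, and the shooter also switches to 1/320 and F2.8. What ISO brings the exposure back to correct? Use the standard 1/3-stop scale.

Scene light: 2/3 stop darker.
Shutter speed: 1/200 → 1/250 → 1/320 — 2/3 stop shorter (darker).
Aperture: f/10 → f/9 → f/8 → f/7.1 → f/6.3 → f/5.6 → f/5 → f/4.5 → f/4 → f/3.5 → f/3.2 → f/2.8 — 3 2/3 stops larger aperture (brighter).
Net so far: 2 1/3 stops brighter. ISO: 20000 → 16000 → 12800 → 10000 → 8000 → 6400 → 5000 → 4000.

ISO 4000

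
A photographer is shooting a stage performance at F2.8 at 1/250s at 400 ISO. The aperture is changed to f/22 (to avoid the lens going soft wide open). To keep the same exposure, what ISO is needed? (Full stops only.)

ISO 25600

Aperture: f/2.8 → f/4 → f/5.6 → f/8 → f/11 → f/16 → f/22 — 6 stops smaller aperture (darker).
Need 6 stops brighter from the ISO: 400 → 800 → 1600 → 3200 → 6400 → 12800 → 25600.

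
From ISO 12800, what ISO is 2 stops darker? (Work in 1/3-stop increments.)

ISO 3200

ISO: 12800 → 10000 → 8000 → 6400 → 5000 → 4000 → 3200 — 2 stops dropped (darker).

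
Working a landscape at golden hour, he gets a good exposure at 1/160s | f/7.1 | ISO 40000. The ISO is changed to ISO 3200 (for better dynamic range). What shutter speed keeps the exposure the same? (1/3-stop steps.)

1/13s

ISO: 40000 → 32000 → 25600 → 20000 → 16000 → 12800 → 10000 → 8000 → 6400 → 5000 → 4000 → 3200 — 3 2/3 stops lower (darker).
Need 3 2/3 stops brighter from the shutter speed: 1/160 → 1/125 → 1/100 → 1/80 → 1/60 → 1/50 → 1/40 → 1/30 → 1/25 → 1/20 → 1/15 → 1/13.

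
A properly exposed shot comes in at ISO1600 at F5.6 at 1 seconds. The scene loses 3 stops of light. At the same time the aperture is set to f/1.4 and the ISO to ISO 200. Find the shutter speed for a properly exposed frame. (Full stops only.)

4 s

Scene light: 3 stops darker.
Aperture: f/5.6 → f/4 → f/2.8 → f/2 → f/1.4 — 4 stops larger aperture (brighter).
ISO: 1600 → 800 → 400 → 200 — 3 stops dropped (darker).
Net so far: 2 stops darker. Shutter speed: 1 → 2 → 4.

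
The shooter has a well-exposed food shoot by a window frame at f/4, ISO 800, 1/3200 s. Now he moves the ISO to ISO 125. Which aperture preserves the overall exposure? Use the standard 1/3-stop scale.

f/1.6

ISO: 800 → 640 → 500 → 400 → 320 → 250 → 200 → 160 → 125 — 2 2/3 stops dropped (darker).
Need 2 2/3 stops brighter from the aperture: f/4 → f/3.5 → f/3.2 → f/2.8 → f/2.5 → f/2.2 → f/2 → f/1.8 → f/1.6.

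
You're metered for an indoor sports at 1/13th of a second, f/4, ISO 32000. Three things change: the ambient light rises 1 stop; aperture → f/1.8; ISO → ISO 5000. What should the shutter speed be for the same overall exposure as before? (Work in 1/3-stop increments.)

Scene light: 1 stop brighter.
Aperture: f/4 → f/3.5 → f/3.2 → f/2.8 → f/2.5 → f/2.2 → f/2 → f/1.8 — 2 1/3 stops wider (brighter).
ISO: 32000 → 25600 → 20000 → 16000 → 12800 → 10000 → 8000 → 6400 → 5000 — 2 2/3 stops dropped (darker).
Net so far: 2/3 stop brighter. Shutter speed: 1/13 → 1/15 → 1/20.

1/20s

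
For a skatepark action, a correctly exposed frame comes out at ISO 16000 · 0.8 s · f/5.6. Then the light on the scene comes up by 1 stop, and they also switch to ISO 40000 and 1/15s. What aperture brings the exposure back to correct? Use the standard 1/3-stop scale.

f/3.5

Scene light: 1 stop brighter.
ISO: 16000 → 20000 → 25600 → 32000 → 40000 — 1 1/3 stops raised (brighter).
Shutter speed: 0.8 → 0.6 → 0.5 → 0.4 → 0.3 → 1/4 → 1/5 → 1/6 → 1/8 → 1/10 → 1/13 → 1/15 — 3 2/3 stops shorter (darker).
Net so far: 1 1/3 stops darker. Aperture: f/5.6 → f/5 → f/4.5 → f/4 → f/3.5.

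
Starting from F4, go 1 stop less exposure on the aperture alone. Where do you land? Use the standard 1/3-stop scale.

f/5.6

Aperture: f/4 → f/4.5 → f/5 → f/5.6 — 1 stop stopped down (darker).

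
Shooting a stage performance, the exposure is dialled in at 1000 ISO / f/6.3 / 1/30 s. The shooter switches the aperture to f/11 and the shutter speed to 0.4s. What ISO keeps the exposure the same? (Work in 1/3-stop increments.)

ISO 250

Aperture: f/6.3 → f/7.1 → f/8 → f/9 → f/10 → f/11 — 1 2/3 stops stopped down (darker).
Shutter speed: 1/30 → 1/25 → 1/20 → 1/15 → 1/13 → 1/10 → 1/8 → 1/6 → 1/5 → 1/4 → 0.3 → 0.4 — 3 2/3 stops longer (brighter).
Net change so far: 2 stops brighter. Offset with the ISO: 1000 → 800 → 640 → 500 → 400 → 320 → 250.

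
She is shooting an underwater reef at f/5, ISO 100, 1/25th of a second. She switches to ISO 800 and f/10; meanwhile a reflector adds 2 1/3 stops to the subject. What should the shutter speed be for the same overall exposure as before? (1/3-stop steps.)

Scene light: 2 1/3 stops brighter.
ISO: 100 → 125 → 160 → 200 → 250 → 320 → 400 → 500 → 640 → 800 — 3 stops raised (brighter).
Aperture: f/5 → f/5.6 → f/6.3 → f/7.1 → f/8 → f/9 → f/10 — 2 stops narrower (darker).
Net so far: 3 1/3 stops brighter. Shutter speed: 1/25 → 1/30 → 1/40 → 1/50 → 1/60 → 1/80 → 1/100 → 1/125 → 1/160 → 1/200 → 1/250.

1/250s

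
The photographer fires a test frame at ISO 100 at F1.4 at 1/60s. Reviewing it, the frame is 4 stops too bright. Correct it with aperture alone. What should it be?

f/5.6

Overexposed by 4 stops → need 4 stops darker.
Aperture: f/1.4 → f/2 → f/2.8 → f/4 → f/5.6.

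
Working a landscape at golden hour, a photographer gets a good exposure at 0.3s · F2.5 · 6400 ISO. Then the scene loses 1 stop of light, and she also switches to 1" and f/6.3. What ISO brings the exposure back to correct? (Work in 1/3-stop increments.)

Scene light: 1 stop darker.
Shutter speed: 0.3 → 0.4 → 0.5 → 0.6 → 0.8 → 1 — 1 2/3 stops slower (brighter).
Aperture: f/2.5 → f/2.8 → f/3.2 → f/3.5 → f/4 → f/4.5 → f/5 → f/5.6 → f/6.3 — 2 2/3 stops stopped down (darker).
Net so far: 2 stops darker. ISO: 6400 → 8000 → 10000 → 12800 → 16000 → 20000 → 25600.

ISO 25600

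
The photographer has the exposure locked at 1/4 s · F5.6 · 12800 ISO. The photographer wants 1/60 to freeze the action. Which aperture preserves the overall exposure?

Shutter speed: 1/4 → 1/8 → 1/15 → 1/30 → 1/60 — 4 stops shorter (darker).
Need 4 stops brighter from the aperture: f/5.6 → f/4 → f/2.8 → f/2 → f/1.4.

f/1.4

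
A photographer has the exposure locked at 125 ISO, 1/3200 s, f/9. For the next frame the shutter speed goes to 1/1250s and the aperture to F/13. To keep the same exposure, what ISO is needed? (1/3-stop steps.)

Shutter speed: 1/3200 → 1/2500 → 1/2000 → 1/1600 → 1/1250 — 1 1/3 stops longer (brighter).
Aperture: f/9 → f/10 → f/11 → f/13 — 1 stop smaller aperture (darker).
Net change so far: 1/3 stop brighter. Offset with the ISO: 125 → 100.

ISO 100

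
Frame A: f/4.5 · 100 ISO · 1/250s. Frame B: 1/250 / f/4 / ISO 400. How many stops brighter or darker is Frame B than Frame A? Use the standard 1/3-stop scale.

Aperture: f/4.5 → f/4 — 1/3 stop larger aperture (brighter).
Shutter speed: unchanged.
ISO: 100 → 125 → 160 → 200 → 250 → 320 → 400 — 2 stops raised (brighter).
Net: +1/3 +2 = +2 1/3 stops.

2 1/3 stops brighter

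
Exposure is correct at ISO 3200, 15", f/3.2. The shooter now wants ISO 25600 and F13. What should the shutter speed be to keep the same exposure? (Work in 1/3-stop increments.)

ISO: 3200 → 4000 → 5000 → 6400 → 8000 → 10000 → 12800 → 16000 → 20000 → 25600 — 3 stops raised (brighter).
Aperture: f/3.2 → f/3.5 → f/4 → f/4.5 → f/5 → f/5.6 → f/6.3 → f/7.1 → f/8 → f/9 → f/10 → f/11 → f/13 — 4 stops narrower (darker).
Net change so far: 1 stop darker. Offset with the shutter speed: 15 → 20 → 25 → 30.

30 s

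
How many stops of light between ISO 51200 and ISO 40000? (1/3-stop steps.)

51200 → 40000 — count the steps: 1 third-stops = 1/3 stop.

1/3 stop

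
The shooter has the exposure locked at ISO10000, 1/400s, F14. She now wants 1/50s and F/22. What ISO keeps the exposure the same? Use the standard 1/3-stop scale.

ISO 3200

Shutter speed: 1/400 → 1/320 → 1/250 → 1/200 → 1/160 → 1/125 → 1/100 → 1/80 → 1/60 → 1/50 — 3 stops slower (brighter).
Aperture: f/14 → f/16 → f/18 → f/20 → f/22 — 1 1/3 stops narrower (darker).
Net change so far: 1 2/3 stops brighter. Offset with the ISO: 10000 → 8000 → 6400 → 5000 → 4000 → 3200.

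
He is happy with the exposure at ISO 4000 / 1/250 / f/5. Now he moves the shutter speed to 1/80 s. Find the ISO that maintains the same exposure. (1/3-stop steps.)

Shutter speed: 1/250 → 1/200 → 1/160 → 1/125 → 1/100 → 1/80 — 1 2/3 stops slower (brighter).
Need 1 2/3 stops darker from the ISO: 4000 → 3200 → 2500 → 2000 → 1600 → 1250.

ISO 1250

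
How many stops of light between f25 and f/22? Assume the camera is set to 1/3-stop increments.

1/3 stop

f/25 → f/22 — count the steps: 1 third-stops = 1/3 stop.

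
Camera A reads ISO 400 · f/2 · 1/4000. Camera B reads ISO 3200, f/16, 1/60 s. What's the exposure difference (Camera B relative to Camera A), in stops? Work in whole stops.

3 stops brighter

Aperture: f/2 → f/2.8 → f/4 → f/5.6 → f/8 → f/11 → f/16 — 6 stops narrower (darker).
Shutter speed: 1/4000 → 1/2000 → 1/1000 → 1/500 → 1/250 → 1/125 → 1/60 — 6 stops slower (brighter).
ISO: 400 → 800 → 1600 → 3200 — 3 stops raised (brighter).
Net: −6 +6 +3 = +3 stops.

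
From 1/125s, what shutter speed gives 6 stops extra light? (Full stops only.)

1/2s

Shutter speed: 1/125 → 1/60 → 1/30 → 1/15 → 1/8 → 1/4 → 1/2 — 6 stops slower (brighter).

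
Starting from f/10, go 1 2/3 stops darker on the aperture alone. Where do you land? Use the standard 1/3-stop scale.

f/18

Aperture: f/10 → f/11 → f/13 → f/14 → f/16 → f/18 — 1 2/3 stops narrower (darker).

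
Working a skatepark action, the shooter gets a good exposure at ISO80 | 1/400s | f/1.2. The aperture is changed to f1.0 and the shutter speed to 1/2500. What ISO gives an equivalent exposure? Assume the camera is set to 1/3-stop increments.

ISO 320

Aperture: f/1.2 → f/1.1 → f/1.0 — 2/3 stop wider (brighter).
Shutter speed: 1/400 → 1/500 → 1/640 → 1/800 → 1/1000 → 1/1250 → 1/1600 → 1/2000 → 1/2500 — 2 2/3 stops faster (darker).
Net change so far: 2 stops darker. Offset with the ISO: 80 → 100 → 125 → 160 → 200 → 250 → 320.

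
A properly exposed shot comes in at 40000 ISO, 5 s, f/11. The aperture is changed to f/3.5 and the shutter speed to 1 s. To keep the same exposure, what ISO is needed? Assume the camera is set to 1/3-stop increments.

Aperture: f/11 → f/10 → f/9 → f/8 → f/7.1 → f/6.3 → f/5.6 → f/5 → f/4.5 → f/4 → f/3.5 — 3 1/3 stops wider (brighter).
Shutter speed: 5 → 4 → 3.2 → 2.5 → 2 → 1.6 → 1.3 → 1 — 2 1/3 stops shorter (darker).
Net change so far: 1 stop brighter. Offset with the ISO: 40000 → 32000 → 25600 → 20000.

ISO 20000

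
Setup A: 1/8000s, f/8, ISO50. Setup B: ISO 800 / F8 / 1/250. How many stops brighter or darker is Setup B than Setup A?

Aperture: unchanged.
Shutter speed: 1/8000 → 1/4000 → 1/2000 → 1/1000 → 1/500 → 1/250 — 5 stops longer (brighter).
ISO: 50 → 100 → 200 → 400 → 800 — 4 stops raised (brighter).
Net: +5 +4 = +9 stops.

9 stops brighter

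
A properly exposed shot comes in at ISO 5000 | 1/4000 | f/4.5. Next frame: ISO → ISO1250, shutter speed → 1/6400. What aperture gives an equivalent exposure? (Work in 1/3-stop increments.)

ISO: 5000 → 4000 → 3200 → 2500 → 2000 → 1600 → 1250 — 2 stops lower (darker).
Shutter speed: 1/4000 → 1/5000 → 1/6400 — 2/3 stop faster (darker).
Net change so far: 2 2/3 stops darker. Offset with the aperture: f/4.5 → f/4 → f/3.5 → f/3.2 → f/2.8 → f/2.5 → f/2.2 → f/2 → f/1.8.

f/1.8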